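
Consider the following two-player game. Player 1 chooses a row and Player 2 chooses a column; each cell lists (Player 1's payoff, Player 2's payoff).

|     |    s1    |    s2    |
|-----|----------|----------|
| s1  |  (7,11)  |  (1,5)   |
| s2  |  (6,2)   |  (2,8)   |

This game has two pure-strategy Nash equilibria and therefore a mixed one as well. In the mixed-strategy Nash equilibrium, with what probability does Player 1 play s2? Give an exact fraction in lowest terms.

1/2

Player 1's mix p on s1 must make Player 2 indifferent between s1 and s2.
Player 2's payoff from s1: 11p + 2(1−p). From s2: 5p + 8(1−p).
Set equal: 6p = 6(1−p) → p = 6/12 = 1/2.
Probability on s2 is 1 − 1/2 = 1/2.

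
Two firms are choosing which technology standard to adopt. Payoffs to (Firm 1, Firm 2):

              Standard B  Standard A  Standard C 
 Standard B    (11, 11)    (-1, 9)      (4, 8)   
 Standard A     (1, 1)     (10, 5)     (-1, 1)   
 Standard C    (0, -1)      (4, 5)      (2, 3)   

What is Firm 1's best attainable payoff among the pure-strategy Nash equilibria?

Both Standard B is a pure NE (Firm 1: 11 ≥ 1; Firm 2: 11 ≥ 9). Firm 1 gets 11.
Both Standard A is a pure NE (Firm 1: 10 ≥ 4; Firm 2: 5 ≥ 1). Firm 1 gets 10.
Every other cell has a profitable deviation for at least one player. Highest of {11, 10} is 11.

11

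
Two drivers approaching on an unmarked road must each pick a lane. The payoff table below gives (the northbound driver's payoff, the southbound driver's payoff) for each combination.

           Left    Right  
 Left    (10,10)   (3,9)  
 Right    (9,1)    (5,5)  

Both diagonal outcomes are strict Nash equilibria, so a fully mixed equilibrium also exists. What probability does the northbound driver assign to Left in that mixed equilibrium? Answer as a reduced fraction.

4/5

The northbound driver's mix p on Left must make the southbound driver indifferent between Left and Right.
The southbound driver's payoff from Left: 10p + 1(1−p). From Right: 9p + 5(1−p).
Set equal: 1p = 4(1−p) → p = 4/5.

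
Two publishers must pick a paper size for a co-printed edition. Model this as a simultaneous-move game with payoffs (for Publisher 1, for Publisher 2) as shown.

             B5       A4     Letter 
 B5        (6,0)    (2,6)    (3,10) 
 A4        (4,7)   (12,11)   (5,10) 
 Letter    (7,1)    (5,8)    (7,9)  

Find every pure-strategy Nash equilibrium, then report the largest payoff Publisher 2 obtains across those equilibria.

Both A4 is a pure NE (Publisher 1: 12 ≥ 5; Publisher 2: 11 ≥ 10). Publisher 2 gets 11.
Both Letter is a pure NE (Publisher 1: 7 ≥ 5; Publisher 2: 9 ≥ 8). Publisher 2 gets 9.
Every other cell has a profitable deviation for at least one player. Highest of {11, 9} is 11.

11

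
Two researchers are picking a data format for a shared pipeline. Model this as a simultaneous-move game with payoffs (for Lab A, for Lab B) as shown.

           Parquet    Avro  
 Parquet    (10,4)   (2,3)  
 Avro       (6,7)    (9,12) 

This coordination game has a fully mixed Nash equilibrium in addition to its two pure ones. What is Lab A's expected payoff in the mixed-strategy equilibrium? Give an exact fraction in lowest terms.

Lab B mixes with probability q on Parquet, chosen so Lab A is indifferent: 10q + 2(1−q) = 6q + 9(1−q) gives q = 7/11.
Lab A's expected payoff (from either row, since indifferent) is 10·7/11 + 2·4/11 = 78/11.

78/11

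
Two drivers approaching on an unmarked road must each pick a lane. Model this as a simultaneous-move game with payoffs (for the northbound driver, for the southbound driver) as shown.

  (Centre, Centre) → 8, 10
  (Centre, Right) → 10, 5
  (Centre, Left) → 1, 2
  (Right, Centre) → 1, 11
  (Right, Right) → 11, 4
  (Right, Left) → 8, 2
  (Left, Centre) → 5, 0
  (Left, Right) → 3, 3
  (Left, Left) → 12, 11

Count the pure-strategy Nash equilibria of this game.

2

Both Centre: the northbound driver gets 8 (best alternative 5); the southbound driver gets 10 (best alternative 5). Neither deviates — NE.
Both Left: the northbound driver gets 12 (best alternative 8); the southbound driver gets 11 (best alternative 3). Neither deviates — NE.
Both Right is not a NE: the southbound driver would switch to Centre (11 > 4).
No other cell survives both best-response checks, so there are 2 pure NE.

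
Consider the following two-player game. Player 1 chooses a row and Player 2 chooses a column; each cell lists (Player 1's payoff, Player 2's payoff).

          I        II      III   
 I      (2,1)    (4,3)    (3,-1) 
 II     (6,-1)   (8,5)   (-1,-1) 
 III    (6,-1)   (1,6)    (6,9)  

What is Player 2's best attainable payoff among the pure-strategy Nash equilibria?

Both II is a pure NE (Player 1: 8 ≥ 4; Player 2: 5 ≥ -1). Player 2 gets 5.
Both III is a pure NE (Player 1: 6 ≥ 3; Player 2: 9 ≥ 6). Player 2 gets 9.
Every other cell has a profitable deviation for at least one player. Highest of {5, 9} is 9.

9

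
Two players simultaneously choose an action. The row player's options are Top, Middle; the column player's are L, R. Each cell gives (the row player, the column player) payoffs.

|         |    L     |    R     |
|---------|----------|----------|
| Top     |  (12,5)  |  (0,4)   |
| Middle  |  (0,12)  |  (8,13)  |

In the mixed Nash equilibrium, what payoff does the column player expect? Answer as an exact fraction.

17/2

The row player mixes with probability p on Top, chosen so the column player is indifferent: 5p + 12(1−p) = 4p + 13(1−p) gives p = 1/2.
The column player's expected payoff is 5·1/2 + 12·1/2 = 17/2.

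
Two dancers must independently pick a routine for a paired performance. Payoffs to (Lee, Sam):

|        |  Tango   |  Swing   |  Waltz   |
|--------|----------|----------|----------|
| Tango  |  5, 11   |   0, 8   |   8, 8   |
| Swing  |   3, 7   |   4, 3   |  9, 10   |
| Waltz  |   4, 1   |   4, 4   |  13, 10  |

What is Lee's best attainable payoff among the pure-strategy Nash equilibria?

13

Both Tango is a pure NE (Lee: 5 ≥ 4; Sam: 11 ≥ 8). Lee gets 5.
Both Waltz is a pure NE (Lee: 13 ≥ 9; Sam: 10 ≥ 4). Lee gets 13.
Every other cell has a profitable deviation for at least one player. Highest of {5, 13} is 13.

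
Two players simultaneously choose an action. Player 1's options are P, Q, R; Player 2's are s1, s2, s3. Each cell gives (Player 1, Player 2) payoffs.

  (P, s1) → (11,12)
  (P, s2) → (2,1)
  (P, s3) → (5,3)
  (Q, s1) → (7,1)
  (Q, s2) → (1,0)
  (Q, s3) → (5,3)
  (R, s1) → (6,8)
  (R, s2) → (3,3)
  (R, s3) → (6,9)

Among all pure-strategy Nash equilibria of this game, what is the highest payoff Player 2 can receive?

(P, s1) is a pure NE (Player 1: 11 ≥ 7; Player 2: 12 ≥ 3). Player 2 gets 12.
(R, s3) is a pure NE (Player 1: 6 ≥ 5; Player 2: 9 ≥ 8). Player 2 gets 9.
Every other cell has a profitable deviation for at least one player. Highest of {12, 9} is 12.

12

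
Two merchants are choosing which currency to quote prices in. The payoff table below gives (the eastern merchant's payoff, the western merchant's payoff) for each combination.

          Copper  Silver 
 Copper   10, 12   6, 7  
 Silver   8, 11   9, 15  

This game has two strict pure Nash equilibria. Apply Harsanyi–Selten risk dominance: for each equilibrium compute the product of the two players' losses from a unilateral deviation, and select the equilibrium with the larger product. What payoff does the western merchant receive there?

At both Copper: the eastern merchant loses 10 − 8 = 2 by deviating; the western merchant loses 12 − 7 = 5. Product = 2·5 = 10.
At both Silver: the eastern merchant loses 9 − 6 = 3 by deviating; the western merchant loses 15 − 11 = 4. Product = 3·4 = 12.
12 > 10, so both Silver is risk-dominant. The western merchant's payoff there is 15.

15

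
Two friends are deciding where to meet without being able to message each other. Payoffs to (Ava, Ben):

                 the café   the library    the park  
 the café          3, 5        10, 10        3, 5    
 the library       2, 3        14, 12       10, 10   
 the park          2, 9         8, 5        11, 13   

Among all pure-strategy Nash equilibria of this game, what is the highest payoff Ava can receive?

Both the library is a pure NE (Ava: 14 ≥ 10; Ben: 12 ≥ 10). Ava gets 14.
Both the park is a pure NE (Ava: 11 ≥ 10; Ben: 13 ≥ 9). Ava gets 11.
Every other cell has a profitable deviation for at least one player. Highest of {14, 11} is 14.

14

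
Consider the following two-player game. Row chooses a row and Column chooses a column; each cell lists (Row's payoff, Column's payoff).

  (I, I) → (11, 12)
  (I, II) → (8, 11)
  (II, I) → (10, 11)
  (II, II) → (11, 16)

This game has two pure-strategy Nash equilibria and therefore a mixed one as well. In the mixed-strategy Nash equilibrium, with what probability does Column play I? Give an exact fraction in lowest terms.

3/4

Column's mix q on I must make Row indifferent between I and II.
Row's payoff from I: 11q + 8(1−q). From II: 10q + 11(1−q).
Set equal: 1q = 3(1−q) → q = 3/4.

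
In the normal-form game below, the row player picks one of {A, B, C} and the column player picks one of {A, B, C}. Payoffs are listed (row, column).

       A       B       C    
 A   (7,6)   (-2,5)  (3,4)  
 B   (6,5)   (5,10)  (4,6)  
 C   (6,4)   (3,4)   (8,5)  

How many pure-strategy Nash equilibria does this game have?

Both A: the row player gets 7 (best alternative 6); the column player gets 6 (best alternative 5). Neither deviates — NE.
Both B: the row player gets 5 (best alternative 3); the column player gets 10 (best alternative 6). Neither deviates — NE.
Both C: the row player gets 8 (best alternative 4); the column player gets 5 (best alternative 4). Neither deviates — NE.
(B, C) is not a NE: the row player would switch to C (8 > 4).
No other cell survives both best-response checks, so there are 3 pure NE.

3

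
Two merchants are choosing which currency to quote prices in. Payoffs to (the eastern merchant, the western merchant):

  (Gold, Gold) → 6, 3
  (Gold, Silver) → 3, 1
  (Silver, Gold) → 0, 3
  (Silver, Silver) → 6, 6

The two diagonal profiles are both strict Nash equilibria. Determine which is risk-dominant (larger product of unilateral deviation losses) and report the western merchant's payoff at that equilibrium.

3

At both Gold: the eastern merchant loses 6 − 0 = 6 by deviating; the western merchant loses 3 − 1 = 2. Product = 6·2 = 12.
At both Silver: the eastern merchant loses 6 − 3 = 3 by deviating; the western merchant loses 6 − 3 = 3. Product = 3·3 = 9.
12 > 9, so both Gold is risk-dominant. The western merchant's payoff there is 3.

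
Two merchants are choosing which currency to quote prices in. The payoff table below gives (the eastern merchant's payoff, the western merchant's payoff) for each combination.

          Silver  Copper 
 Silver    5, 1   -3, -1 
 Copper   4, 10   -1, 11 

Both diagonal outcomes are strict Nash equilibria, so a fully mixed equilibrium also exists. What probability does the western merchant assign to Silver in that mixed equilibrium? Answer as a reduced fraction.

2/3

The western merchant's mix q on Silver must make the eastern merchant indifferent between Silver and Copper.
The eastern merchant's payoff from Silver: 5q + (-3)(1−q). From Copper: 4q + (-1)(1−q).
Set equal: 1q = 2(1−q) → q = 2/3.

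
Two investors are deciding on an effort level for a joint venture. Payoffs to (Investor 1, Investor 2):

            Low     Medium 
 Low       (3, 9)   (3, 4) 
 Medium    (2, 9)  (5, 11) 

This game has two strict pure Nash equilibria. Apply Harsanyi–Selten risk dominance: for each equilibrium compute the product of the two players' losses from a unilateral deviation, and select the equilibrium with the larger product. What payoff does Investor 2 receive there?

At both Low: Investor 1 loses 3 − 2 = 1 by deviating; Investor 2 loses 9 − 4 = 5. Product = 1·5 = 5.
At both Medium: Investor 1 loses 5 − 3 = 2 by deviating; Investor 2 loses 11 − 9 = 2. Product = 2·2 = 4.
5 > 4, so both Low is risk-dominant. Investor 2's payoff there is 9.

9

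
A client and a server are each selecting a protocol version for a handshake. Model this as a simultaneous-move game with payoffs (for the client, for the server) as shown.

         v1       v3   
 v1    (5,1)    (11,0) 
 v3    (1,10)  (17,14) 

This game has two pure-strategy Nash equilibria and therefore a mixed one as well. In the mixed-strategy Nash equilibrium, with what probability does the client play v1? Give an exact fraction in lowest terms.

4/5

The client's mix p on v1 must make the server indifferent between v1 and v3.
The server's payoff from v1: 1p + 10(1−p). From v3: 0p + 14(1−p).
Set equal: 1p = 4(1−p) → p = 4/5.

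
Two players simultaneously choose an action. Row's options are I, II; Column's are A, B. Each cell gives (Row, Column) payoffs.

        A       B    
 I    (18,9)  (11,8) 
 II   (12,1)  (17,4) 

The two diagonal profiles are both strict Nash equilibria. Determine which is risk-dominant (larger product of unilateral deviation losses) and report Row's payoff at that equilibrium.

At (I, A): Row loses 18 − 12 = 6 by deviating; Column loses 9 − 8 = 1. Product = 6·1 = 6.
At (II, B): Row loses 17 − 11 = 6 by deviating; Column loses 4 − 1 = 3. Product = 6·3 = 18.
18 > 6, so (II, B) is risk-dominant. Row's payoff there is 17.

17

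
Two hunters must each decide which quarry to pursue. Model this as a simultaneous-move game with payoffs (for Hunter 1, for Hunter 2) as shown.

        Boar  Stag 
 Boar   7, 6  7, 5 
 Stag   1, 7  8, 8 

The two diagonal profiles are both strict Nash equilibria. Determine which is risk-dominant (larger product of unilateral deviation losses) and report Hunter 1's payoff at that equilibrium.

7

At both Boar: Hunter 1 loses 7 − 1 = 6 by deviating; Hunter 2 loses 6 − 5 = 1. Product = 6·1 = 6.
At both Stag: Hunter 1 loses 8 − 7 = 1 by deviating; Hunter 2 loses 8 − 7 = 1. Product = 1·1 = 1.
6 > 1, so both Boar is risk-dominant. Hunter 1's payoff there is 7.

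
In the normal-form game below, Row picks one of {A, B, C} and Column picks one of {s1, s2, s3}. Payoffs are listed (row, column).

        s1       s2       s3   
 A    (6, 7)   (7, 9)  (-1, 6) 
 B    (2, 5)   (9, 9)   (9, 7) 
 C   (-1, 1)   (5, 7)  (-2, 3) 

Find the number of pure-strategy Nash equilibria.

1

(B, s2): Row gets 9 (best alternative 7); Column gets 9 (best alternative 7). Neither deviates — NE.
(A, s1) is not a NE: Column would switch to s2 (9 > 7).
No other cell survives both best-response checks, so there is 1 pure NE.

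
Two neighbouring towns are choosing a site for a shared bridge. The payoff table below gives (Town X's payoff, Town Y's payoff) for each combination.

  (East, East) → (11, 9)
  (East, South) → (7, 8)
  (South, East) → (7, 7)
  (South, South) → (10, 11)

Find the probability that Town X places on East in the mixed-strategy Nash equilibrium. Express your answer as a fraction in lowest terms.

4/5

Town X's mix p on East must make Town Y indifferent between East and South.
Town Y's payoff from East: 9p + 7(1−p). From South: 8p + 11(1−p).
Set equal: 1p = 4(1−p) → p = 4/5.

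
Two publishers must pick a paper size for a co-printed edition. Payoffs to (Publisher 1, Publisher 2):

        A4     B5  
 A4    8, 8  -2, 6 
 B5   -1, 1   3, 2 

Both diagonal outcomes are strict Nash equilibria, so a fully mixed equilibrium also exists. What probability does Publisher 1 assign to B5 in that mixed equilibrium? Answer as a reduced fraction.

2/3

Publisher 1's mix p on A4 must make Publisher 2 indifferent between A4 and B5.
Publisher 2's payoff from A4: 8p + 1(1−p). From B5: 6p + 2(1−p).
Set equal: 2p = 1(1−p) → p = 1/3.
Probability on B5 is 1 − 1/3 = 2/3.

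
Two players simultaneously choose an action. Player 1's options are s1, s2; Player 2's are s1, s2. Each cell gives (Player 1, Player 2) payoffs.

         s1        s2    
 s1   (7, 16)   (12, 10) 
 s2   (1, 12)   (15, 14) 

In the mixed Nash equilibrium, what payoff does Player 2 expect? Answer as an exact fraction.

13

Player 1 mixes with probability p on s1, chosen so Player 2 is indifferent: 16p + 12(1−p) = 10p + 14(1−p) gives p = 1/4.
Player 2's expected payoff is 16·1/4 + 12·3/4 = 13.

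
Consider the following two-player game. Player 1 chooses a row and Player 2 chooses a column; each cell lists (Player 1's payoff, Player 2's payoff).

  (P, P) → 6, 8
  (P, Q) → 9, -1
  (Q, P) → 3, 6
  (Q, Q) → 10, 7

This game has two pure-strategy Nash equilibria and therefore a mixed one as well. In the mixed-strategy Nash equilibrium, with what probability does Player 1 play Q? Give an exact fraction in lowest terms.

Player 1's mix p on P must make Player 2 indifferent between P and Q.
Player 2's payoff from P: 8p + 6(1−p). From Q: (-1)p + 7(1−p).
Set equal: 9p = 1(1−p) → p = 1/10.
Probability on Q is 1 − 1/10 = 9/10.

9/10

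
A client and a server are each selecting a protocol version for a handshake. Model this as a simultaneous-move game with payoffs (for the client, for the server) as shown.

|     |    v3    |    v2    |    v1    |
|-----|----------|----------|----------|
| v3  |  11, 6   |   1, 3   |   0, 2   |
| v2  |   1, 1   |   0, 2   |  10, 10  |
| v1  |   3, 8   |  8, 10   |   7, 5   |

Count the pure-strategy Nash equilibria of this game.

3

Both v3: the client gets 11 (best alternative 3); the server gets 6 (best alternative 3). Neither deviates — NE.
(v2, v1): the client gets 10 (best alternative 7); the server gets 10 (best alternative 2). Neither deviates — NE.
(v1, v2): the client gets 8 (best alternative 1); the server gets 10 (best alternative 8). Neither deviates — NE.
Both v2 is not a NE: the client would switch to v1 (8 > 0).
No other cell survives both best-response checks, so there are 3 pure NE.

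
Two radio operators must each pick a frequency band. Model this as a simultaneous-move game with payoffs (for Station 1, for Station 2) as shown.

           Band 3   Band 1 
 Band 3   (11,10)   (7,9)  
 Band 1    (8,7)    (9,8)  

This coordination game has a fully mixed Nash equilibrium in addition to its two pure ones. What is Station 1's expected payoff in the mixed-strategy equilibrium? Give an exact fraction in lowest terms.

Station 2 mixes with probability q on Band 3, chosen so Station 1 is indifferent: 11q + 7(1−q) = 8q + 9(1−q) gives q = 2/5.
Station 1's expected payoff (from either row, since indifferent) is 11·2/5 + 7·3/5 = 43/5.

43/5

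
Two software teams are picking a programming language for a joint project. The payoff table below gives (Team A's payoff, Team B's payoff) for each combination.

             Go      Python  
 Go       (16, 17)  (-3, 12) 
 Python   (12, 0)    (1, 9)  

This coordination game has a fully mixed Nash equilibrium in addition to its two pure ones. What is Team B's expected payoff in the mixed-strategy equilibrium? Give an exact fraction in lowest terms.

Team A mixes with probability p on Go, chosen so Team B is indifferent: 17p + 0(1−p) = 12p + 9(1−p) gives p = 9/14.
Team B's expected payoff is 17·9/14 + 0·5/14 = 153/14.

153/14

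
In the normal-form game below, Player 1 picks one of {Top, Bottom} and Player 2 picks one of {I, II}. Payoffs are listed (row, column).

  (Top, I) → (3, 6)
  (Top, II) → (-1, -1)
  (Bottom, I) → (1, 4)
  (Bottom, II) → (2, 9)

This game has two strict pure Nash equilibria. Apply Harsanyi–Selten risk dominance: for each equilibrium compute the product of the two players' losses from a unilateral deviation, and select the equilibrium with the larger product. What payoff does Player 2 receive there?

At (Top, I): Player 1 loses 3 − 1 = 2 by deviating; Player 2 loses 6 − (-1) = 7. Product = 2·7 = 14.
At (Bottom, II): Player 1 loses 2 − (-1) = 3 by deviating; Player 2 loses 9 − 4 = 5. Product = 3·5 = 15.
15 > 14, so (Bottom, II) is risk-dominant. Player 2's payoff there is 9.

9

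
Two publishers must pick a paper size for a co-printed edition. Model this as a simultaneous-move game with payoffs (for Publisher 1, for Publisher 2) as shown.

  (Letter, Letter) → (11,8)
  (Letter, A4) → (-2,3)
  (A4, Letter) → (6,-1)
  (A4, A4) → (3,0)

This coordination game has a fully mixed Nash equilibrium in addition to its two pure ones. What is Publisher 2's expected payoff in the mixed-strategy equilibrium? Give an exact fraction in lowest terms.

Publisher 1 mixes with probability p on Letter, chosen so Publisher 2 is indifferent: 8p + (-1)(1−p) = 3p + 0(1−p) gives p = 1/6.
Publisher 2's expected payoff is 8·1/6 + (-1)·5/6 = 1/2.

1/2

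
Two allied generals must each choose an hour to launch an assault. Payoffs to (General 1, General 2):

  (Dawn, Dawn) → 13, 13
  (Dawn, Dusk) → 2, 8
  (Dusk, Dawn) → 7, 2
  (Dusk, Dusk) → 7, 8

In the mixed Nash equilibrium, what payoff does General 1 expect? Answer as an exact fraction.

General 2 mixes with probability q on Dawn, chosen so General 1 is indifferent: 13q + 2(1−q) = 7q + 7(1−q) gives q = 5/11.
General 1's expected payoff (from either row, since indifferent) is 13·5/11 + 2·6/11 = 7.

7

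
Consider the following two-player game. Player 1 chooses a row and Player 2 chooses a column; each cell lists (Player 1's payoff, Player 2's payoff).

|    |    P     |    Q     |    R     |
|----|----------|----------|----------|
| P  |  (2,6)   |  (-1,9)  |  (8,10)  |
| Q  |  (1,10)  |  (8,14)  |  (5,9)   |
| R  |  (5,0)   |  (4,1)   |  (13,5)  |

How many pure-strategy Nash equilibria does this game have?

2

Both Q: Player 1 gets 8 (best alternative 4); Player 2 gets 14 (best alternative 10). Neither deviates — NE.
Both R: Player 1 gets 13 (best alternative 8); Player 2 gets 5 (best alternative 1). Neither deviates — NE.
Both P is not a NE: Player 1 would switch to R (5 > 2).
No other cell survives both best-response checks, so there are 2 pure NE.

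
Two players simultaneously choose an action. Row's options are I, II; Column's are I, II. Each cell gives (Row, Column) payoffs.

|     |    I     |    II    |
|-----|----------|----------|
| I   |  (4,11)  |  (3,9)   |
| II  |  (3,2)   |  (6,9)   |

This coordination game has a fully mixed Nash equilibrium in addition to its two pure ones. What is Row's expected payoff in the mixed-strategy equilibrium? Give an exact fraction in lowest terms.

Column mixes with probability q on I, chosen so Row is indifferent: 4q + 3(1−q) = 3q + 6(1−q) gives q = 3/4.
Row's expected payoff (from either row, since indifferent) is 4·3/4 + 3·1/4 = 15/4.

15/4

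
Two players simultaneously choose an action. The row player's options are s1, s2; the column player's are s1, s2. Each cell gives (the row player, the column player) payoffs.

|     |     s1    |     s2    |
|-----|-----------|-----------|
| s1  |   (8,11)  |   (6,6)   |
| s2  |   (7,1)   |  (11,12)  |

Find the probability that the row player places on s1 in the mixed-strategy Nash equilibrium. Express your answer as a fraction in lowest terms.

The row player's mix p on s1 must make the column player indifferent between s1 and s2.
The column player's payoff from s1: 11p + 1(1−p). From s2: 6p + 12(1−p).
Set equal: 5p = 11(1−p) → p = 11/16.

11/16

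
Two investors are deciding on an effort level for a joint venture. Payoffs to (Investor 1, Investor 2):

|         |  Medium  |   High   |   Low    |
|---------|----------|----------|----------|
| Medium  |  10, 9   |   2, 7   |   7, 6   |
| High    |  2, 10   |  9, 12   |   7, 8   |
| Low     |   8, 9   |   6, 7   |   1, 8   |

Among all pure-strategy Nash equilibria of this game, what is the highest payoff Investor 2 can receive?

12

Both Medium is a pure NE (Investor 1: 10 ≥ 8; Investor 2: 9 ≥ 7). Investor 2 gets 9.
Both High is a pure NE (Investor 1: 9 ≥ 6; Investor 2: 12 ≥ 10). Investor 2 gets 12.
Every other cell has a profitable deviation for at least one player. Highest of {9, 12} is 12.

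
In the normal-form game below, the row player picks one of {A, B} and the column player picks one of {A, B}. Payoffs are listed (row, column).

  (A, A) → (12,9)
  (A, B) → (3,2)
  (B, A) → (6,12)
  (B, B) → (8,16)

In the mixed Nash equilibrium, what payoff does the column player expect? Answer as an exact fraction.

The row player mixes with probability p on A, chosen so the column player is indifferent: 9p + 12(1−p) = 2p + 16(1−p) gives p = 4/11.
The column player's expected payoff is 9·4/11 + 12·7/11 = 120/11.

120/11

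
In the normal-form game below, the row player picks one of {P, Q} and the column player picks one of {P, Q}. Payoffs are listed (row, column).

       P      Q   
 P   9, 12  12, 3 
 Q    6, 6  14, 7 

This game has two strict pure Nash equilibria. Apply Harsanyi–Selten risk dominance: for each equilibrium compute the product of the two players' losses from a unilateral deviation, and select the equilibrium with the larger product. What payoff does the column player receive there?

At both P: the row player loses 9 − 6 = 3 by deviating; the column player loses 12 − 3 = 9. Product = 3·9 = 27.
At both Q: the row player loses 14 − 12 = 2 by deviating; the column player loses 7 − 6 = 1. Product = 2·1 = 2.
27 > 2, so both P is risk-dominant. The column player's payoff there is 12.

12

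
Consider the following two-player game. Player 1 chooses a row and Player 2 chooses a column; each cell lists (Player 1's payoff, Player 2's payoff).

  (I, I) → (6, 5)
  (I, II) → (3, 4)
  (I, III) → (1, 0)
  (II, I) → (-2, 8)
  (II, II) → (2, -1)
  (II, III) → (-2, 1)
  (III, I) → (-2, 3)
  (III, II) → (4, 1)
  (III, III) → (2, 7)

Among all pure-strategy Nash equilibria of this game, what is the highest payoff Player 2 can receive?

7

Both I is a pure NE (Player 1: 6 ≥ -2; Player 2: 5 ≥ 4). Player 2 gets 5.
Both III is a pure NE (Player 1: 2 ≥ 1; Player 2: 7 ≥ 3). Player 2 gets 7.
Every other cell has a profitable deviation for at least one player. Highest of {5, 7} is 7.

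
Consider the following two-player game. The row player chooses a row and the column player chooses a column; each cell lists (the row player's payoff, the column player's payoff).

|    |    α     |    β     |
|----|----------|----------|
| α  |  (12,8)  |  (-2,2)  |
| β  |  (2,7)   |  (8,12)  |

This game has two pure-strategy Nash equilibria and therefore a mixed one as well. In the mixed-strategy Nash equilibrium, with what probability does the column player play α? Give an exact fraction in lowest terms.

1/2

The column player's mix q on α must make the row player indifferent between α and β.
The row player's payoff from α: 12q + (-2)(1−q). From β: 2q + 8(1−q).
Set equal: 10q = 10(1−q) → q = 10/20 = 1/2.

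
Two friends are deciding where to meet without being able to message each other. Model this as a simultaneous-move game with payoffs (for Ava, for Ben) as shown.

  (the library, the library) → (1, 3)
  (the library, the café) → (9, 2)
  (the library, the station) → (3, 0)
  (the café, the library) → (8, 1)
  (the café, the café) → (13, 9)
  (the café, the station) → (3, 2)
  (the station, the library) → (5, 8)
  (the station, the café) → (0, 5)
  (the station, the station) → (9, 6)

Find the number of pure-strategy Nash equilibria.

1

Both the café: Ava gets 13 (best alternative 9); Ben gets 9 (best alternative 2). Neither deviates — NE.
Both the station is not a NE: Ben would switch to the library (8 > 6).
No other cell survives both best-response checks, so there is 1 pure NE.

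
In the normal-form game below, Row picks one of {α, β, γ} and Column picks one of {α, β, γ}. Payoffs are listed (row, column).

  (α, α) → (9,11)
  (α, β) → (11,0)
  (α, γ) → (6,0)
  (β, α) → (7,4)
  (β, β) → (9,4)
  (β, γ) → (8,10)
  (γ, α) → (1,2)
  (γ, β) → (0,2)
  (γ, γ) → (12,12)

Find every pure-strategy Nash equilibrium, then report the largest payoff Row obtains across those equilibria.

Both α is a pure NE (Row: 9 ≥ 7; Column: 11 ≥ 0). Row gets 9.
Both γ is a pure NE (Row: 12 ≥ 8; Column: 12 ≥ 2). Row gets 12.
Every other cell has a profitable deviation for at least one player. Highest of {9, 12} is 12.

12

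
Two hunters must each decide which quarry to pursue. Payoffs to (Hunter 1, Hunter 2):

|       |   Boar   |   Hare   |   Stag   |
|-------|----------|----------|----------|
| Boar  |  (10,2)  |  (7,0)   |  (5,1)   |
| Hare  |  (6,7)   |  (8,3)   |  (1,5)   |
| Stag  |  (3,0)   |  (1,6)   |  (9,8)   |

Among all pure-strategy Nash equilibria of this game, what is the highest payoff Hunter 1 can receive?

10

Both Boar is a pure NE (Hunter 1: 10 ≥ 6; Hunter 2: 2 ≥ 1). Hunter 1 gets 10.
Both Stag is a pure NE (Hunter 1: 9 ≥ 5; Hunter 2: 8 ≥ 6). Hunter 1 gets 9.
Every other cell has a profitable deviation for at least one player. Highest of {10, 9} is 10.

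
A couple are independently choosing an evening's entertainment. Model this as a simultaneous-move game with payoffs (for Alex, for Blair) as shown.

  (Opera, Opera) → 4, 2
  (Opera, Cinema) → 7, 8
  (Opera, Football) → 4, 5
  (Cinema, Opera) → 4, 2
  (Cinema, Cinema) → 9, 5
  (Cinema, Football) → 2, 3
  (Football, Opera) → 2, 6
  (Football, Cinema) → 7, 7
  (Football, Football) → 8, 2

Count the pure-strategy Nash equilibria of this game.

Both Cinema: Alex gets 9 (best alternative 7); Blair gets 5 (best alternative 3). Neither deviates — NE.
Both Football is not a NE: Blair would switch to Cinema (7 > 2).
No other cell survives both best-response checks, so there is 1 pure NE.

1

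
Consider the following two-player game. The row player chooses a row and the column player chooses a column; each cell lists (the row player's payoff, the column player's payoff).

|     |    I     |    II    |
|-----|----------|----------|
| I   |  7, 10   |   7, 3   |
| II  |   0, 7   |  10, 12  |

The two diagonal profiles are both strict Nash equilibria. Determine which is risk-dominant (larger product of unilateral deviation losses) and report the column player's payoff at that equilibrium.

At both I: the row player loses 7 − 0 = 7 by deviating; the column player loses 10 − 3 = 7. Product = 7·7 = 49.
At both II: the row player loses 10 − 7 = 3 by deviating; the column player loses 12 − 7 = 5. Product = 3·5 = 15.
49 > 15, so both I is risk-dominant. The column player's payoff there is 10.

10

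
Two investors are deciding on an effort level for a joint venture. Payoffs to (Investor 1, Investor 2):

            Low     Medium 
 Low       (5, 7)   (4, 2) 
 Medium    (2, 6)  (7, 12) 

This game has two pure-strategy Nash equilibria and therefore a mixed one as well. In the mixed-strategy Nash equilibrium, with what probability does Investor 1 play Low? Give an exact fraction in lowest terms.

Investor 1's mix p on Low must make Investor 2 indifferent between Low and Medium.
Investor 2's payoff from Low: 7p + 6(1−p). From Medium: 2p + 12(1−p).
Set equal: 5p = 6(1−p) → p = 6/11.

6/11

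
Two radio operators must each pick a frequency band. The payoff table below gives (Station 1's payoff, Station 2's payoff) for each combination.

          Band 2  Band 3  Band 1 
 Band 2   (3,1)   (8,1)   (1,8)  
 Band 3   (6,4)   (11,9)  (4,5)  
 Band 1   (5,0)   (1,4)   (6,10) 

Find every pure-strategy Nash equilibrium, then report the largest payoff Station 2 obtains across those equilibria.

Both Band 3 is a pure NE (Station 1: 11 ≥ 8; Station 2: 9 ≥ 5). Station 2 gets 9.
Both Band 1 is a pure NE (Station 1: 6 ≥ 4; Station 2: 10 ≥ 4). Station 2 gets 10.
Every other cell has a profitable deviation for at least one player. Highest of {9, 10} is 10.

10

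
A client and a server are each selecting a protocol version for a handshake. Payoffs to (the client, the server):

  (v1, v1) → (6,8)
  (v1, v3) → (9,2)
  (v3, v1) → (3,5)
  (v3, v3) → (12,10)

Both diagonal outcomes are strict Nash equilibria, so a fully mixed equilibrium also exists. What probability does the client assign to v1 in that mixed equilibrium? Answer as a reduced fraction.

The client's mix p on v1 must make the server indifferent between v1 and v3.
The server's payoff from v1: 8p + 5(1−p). From v3: 2p + 10(1−p).
Set equal: 6p = 5(1−p) → p = 5/11.

5/11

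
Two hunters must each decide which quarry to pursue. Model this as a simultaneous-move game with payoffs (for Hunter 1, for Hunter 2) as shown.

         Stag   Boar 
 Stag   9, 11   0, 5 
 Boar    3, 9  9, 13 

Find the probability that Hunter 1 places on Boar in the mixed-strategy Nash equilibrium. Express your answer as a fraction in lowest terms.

Hunter 1's mix p on Stag must make Hunter 2 indifferent between Stag and Boar.
Hunter 2's payoff from Stag: 11p + 9(1−p). From Boar: 5p + 13(1−p).
Set equal: 6p = 4(1−p) → p = 4/10 = 2/5.
Probability on Boar is 1 − 2/5 = 3/5.

3/5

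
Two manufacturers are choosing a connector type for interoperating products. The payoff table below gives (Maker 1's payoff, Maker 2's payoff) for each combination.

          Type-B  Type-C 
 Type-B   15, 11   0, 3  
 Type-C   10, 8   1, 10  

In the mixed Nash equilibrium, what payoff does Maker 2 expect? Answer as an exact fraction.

Maker 1 mixes with probability p on Type-B, chosen so Maker 2 is indifferent: 11p + 8(1−p) = 3p + 10(1−p) gives p = 1/5.
Maker 2's expected payoff is 11·1/5 + 8·4/5 = 43/5.

43/5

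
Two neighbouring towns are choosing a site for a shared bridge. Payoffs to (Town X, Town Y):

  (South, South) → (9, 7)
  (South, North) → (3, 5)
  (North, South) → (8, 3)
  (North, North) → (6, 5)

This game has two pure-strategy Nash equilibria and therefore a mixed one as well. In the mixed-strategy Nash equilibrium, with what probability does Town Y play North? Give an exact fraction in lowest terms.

1/4

Town Y's mix q on South must make Town X indifferent between South and North.
Town X's payoff from South: 9q + 3(1−q). From North: 8q + 6(1−q).
Set equal: 1q = 3(1−q) → q = 3/4.
Probability on North is 1 − 3/4 = 1/4.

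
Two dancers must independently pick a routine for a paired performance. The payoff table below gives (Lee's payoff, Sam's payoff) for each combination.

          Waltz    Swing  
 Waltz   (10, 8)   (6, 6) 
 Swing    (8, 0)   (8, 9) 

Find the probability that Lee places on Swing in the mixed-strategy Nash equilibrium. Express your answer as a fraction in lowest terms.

Lee's mix p on Waltz must make Sam indifferent between Waltz and Swing.
Sam's payoff from Waltz: 8p + 0(1−p). From Swing: 6p + 9(1−p).
Set equal: 2p = 9(1−p) → p = 9/11.
Probability on Swing is 1 − 9/11 = 2/11.

2/11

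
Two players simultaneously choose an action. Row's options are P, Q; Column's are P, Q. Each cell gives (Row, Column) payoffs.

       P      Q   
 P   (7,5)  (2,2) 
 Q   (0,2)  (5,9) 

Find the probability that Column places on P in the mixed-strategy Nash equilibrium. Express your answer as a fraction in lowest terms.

Column's mix q on P must make Row indifferent between P and Q.
Row's payoff from P: 7q + 2(1−q). From Q: 0q + 5(1−q).
Set equal: 7q = 3(1−q) → q = 3/10.

3/10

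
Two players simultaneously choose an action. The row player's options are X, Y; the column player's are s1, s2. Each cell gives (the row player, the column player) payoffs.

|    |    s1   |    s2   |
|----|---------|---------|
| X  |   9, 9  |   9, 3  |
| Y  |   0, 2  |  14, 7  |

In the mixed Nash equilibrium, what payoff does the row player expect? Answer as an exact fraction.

The column player mixes with probability q on s1, chosen so the row player is indifferent: 9q + 9(1−q) = 0q + 14(1−q) gives q = 5/14.
The row player's expected payoff (from either row, since indifferent) is 9·5/14 + 9·9/14 = 9.

9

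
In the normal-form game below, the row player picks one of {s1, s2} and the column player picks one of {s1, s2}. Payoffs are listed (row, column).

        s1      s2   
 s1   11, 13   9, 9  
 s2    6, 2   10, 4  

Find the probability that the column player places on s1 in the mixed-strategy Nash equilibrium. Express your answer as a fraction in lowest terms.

1/6

The column player's mix q on s1 must make the row player indifferent between s1 and s2.
The row player's payoff from s1: 11q + 9(1−q). From s2: 6q + 10(1−q).
Set equal: 5q = 1(1−q) → q = 1/6.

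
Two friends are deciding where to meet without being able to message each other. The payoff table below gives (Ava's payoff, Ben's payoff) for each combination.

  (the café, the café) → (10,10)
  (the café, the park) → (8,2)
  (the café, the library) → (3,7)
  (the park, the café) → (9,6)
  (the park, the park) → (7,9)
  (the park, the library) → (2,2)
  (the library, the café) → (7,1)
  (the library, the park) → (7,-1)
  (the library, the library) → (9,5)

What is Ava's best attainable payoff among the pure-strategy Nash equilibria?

10

Both the café is a pure NE (Ava: 10 ≥ 9; Ben: 10 ≥ 7). Ava gets 10.
Both the library is a pure NE (Ava: 9 ≥ 3; Ben: 5 ≥ 1). Ava gets 9.
Every other cell has a profitable deviation for at least one player. Highest of {10, 9} is 10.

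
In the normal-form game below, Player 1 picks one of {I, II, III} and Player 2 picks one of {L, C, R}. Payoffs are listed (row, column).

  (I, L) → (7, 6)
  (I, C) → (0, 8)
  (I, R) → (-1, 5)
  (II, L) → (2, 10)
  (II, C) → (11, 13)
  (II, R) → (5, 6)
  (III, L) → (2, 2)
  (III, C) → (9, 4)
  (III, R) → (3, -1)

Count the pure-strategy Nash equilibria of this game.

(II, C): Player 1 gets 11 (best alternative 9); Player 2 gets 13 (best alternative 10). Neither deviates — NE.
(I, L) is not a NE: Player 2 would switch to C (8 > 6).
No other cell survives both best-response checks, so there is 1 pure NE.

1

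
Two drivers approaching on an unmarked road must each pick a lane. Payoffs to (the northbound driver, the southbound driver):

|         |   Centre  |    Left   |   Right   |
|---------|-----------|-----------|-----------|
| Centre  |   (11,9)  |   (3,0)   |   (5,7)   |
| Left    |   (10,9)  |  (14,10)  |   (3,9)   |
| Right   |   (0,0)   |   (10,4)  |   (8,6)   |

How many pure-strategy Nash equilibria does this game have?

Both Centre: the northbound driver gets 11 (best alternative 10); the southbound driver gets 9 (best alternative 7). Neither deviates — NE.
Both Left: the northbound driver gets 14 (best alternative 10); the southbound driver gets 10 (best alternative 9). Neither deviates — NE.
Both Right: the northbound driver gets 8 (best alternative 5); the southbound driver gets 6 (best alternative 4). Neither deviates — NE.
(Centre, Right) is not a NE: the northbound driver would switch to Right (8 > 5).
No other cell survives both best-response checks, so there are 3 pure NE.

3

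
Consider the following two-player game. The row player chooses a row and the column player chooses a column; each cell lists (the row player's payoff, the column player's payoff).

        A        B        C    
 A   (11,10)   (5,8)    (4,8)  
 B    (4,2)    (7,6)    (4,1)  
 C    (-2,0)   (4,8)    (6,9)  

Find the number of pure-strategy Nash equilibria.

Both A: the row player gets 11 (best alternative 4); the column player gets 10 (best alternative 8). Neither deviates — NE.
Both B: the row player gets 7 (best alternative 5); the column player gets 6 (best alternative 2). Neither deviates — NE.
Both C: the row player gets 6 (best alternative 4); the column player gets 9 (best alternative 8). Neither deviates — NE.
(A, C) is not a NE: the row player would switch to C (6 > 4).
No other cell survives both best-response checks, so there are 3 pure NE.

3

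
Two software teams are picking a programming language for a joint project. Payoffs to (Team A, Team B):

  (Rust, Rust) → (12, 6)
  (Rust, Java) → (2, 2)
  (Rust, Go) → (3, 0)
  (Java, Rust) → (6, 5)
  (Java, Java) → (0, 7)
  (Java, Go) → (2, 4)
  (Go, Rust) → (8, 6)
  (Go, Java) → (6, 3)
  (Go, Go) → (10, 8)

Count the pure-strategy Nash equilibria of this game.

Both Rust: Team A gets 12 (best alternative 8); Team B gets 6 (best alternative 2). Neither deviates — NE.
Both Go: Team A gets 10 (best alternative 3); Team B gets 8 (best alternative 6). Neither deviates — NE.
Both Java is not a NE: Team A would switch to Go (6 > 0).
No other cell survives both best-response checks, so there are 2 pure NE.

2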